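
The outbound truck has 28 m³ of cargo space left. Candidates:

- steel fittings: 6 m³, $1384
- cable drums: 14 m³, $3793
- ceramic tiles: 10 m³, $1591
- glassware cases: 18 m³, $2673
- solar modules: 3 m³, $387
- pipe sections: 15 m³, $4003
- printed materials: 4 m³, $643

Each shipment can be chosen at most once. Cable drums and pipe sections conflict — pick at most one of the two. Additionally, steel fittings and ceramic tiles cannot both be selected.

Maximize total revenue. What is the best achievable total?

By revenue per m³: cable drums 270.93, pipe sections 266.87, steel fittings 230.67, printed materials 160.75 lead.
Greedy by ratio would take steel fittings + cable drums + solar modules + printed materials: 27 m³ used, total 6207.
The 14 m³ tied up in cable drums is better spent on pipe sections — total rises to 6417 (28 m³).
Runner-up steel fittings + cable drums + solar modules + printed materials tops out at 6207.

6417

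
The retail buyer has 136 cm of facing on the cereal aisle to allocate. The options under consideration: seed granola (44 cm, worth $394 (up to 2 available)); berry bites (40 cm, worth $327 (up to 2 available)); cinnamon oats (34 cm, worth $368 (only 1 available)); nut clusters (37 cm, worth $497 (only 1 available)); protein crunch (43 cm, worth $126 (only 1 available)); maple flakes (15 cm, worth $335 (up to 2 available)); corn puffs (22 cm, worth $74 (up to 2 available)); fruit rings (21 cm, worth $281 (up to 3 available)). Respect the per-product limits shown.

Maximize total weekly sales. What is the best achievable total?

2010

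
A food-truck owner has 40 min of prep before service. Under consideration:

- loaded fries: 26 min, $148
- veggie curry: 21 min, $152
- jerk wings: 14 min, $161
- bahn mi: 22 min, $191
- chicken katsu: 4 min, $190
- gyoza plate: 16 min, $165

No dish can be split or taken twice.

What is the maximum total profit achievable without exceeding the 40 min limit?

Ranking by ratio (profit/min): chicken katsu 47.50, jerk wings 11.50, gyoza plate 10.31.
The ratio heuristic lands on jerk wings + chicken katsu + gyoza plate (516) but leaves 6 min idle.
The 16 min tied up in gyoza plate is better spent on bahn mi — total rises to 542 (40 min).

542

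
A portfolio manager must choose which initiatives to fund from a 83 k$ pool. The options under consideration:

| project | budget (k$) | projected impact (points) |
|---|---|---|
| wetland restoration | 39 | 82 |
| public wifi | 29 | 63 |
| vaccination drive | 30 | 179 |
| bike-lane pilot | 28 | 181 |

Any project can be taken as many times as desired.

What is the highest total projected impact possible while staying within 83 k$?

362

By projected impact per k$: bike-lane pilot 6.46, vaccination drive 5.97, public wifi 2.17 lead.
Best packing: 2×bike-lane pilot — 56 k$, 362 total.
Nothing else within 83 k$ beats 362.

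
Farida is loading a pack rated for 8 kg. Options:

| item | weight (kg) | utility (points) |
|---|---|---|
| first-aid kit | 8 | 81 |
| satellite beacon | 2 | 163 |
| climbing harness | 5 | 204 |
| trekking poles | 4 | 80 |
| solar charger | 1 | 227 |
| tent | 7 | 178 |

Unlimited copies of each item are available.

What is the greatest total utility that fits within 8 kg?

1816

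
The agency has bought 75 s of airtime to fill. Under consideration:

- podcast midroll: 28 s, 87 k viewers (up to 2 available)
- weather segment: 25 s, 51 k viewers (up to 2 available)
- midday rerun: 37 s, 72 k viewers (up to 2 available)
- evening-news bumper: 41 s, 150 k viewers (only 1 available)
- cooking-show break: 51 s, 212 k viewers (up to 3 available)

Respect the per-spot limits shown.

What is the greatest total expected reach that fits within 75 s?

237

Density check — cooking-show break 4.16, evening-news bumper 3.66, podcast midroll 3.11, weather segment 2.04 are the best per s.
Greedy by ratio would take cooking-show break: 51 s used, total 212.
Dropping cooking-show break frees 51 s; slotting in podcast midroll + evening-news bumper (69 s) lifts the total to 237 at 69 s.
That's the maximum — no swap from here does better than 237.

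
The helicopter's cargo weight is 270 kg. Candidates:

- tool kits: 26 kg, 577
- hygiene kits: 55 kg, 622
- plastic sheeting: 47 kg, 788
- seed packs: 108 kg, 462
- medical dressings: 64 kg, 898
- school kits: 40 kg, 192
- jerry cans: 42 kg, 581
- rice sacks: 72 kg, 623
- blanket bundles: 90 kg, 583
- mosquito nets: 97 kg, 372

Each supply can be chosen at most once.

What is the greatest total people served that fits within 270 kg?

3508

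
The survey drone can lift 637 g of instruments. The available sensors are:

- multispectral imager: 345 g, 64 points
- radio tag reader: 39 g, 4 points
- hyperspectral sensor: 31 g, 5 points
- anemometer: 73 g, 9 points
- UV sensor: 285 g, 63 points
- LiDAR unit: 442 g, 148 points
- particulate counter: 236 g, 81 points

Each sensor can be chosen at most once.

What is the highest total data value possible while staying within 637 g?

A density-first pass picks hyperspectral sensor + anemometer + UV sensor + particulate counter — 158 at 625 g.
Dropping UV sensor and particulate counter frees 521 g; slotting in radio tag reader + LiDAR unit (481 g) lifts the total to 166 at 585 g.

166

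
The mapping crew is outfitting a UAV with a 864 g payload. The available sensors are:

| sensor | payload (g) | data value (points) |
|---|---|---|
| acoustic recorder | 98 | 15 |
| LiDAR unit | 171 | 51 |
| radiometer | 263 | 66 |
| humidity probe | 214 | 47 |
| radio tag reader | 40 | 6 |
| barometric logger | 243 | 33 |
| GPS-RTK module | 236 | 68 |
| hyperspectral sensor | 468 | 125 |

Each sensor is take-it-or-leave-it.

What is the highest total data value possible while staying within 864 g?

Ranking by ratio (data value/g): LiDAR unit 0.30, GPS-RTK module 0.29, hyperspectral sensor 0.27, radiometer 0.25.
A density-first pass picks acoustic recorder + LiDAR unit + radiometer + radio tag reader + GPS-RTK module — 206 at 808 g.
Reworking the packing: LiDAR unit + humidity probe + hyperspectral sensor uses 853 g and improves the total to 223.
Every other selection either busts 864 g or fails to beat 223.

223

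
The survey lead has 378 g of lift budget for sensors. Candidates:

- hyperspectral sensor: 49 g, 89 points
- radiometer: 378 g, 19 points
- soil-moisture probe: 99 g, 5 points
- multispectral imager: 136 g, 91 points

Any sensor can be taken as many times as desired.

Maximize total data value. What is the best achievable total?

623

Ranking by ratio (data value/g): hyperspectral sensor 1.82, multispectral imager 0.67, soil-moisture probe 0.05.
Taking 7×hyperspectral sensor: 343 g used, 623 in data value.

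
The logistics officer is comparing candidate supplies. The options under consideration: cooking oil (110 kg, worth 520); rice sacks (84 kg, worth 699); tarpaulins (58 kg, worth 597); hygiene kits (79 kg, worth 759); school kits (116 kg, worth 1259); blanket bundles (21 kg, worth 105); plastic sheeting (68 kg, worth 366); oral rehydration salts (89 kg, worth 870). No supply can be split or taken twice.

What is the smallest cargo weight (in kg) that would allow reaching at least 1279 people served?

Need the lightest bundle worth ≥ 1279.
tarpaulins + hygiene kits: 1356 people served at 137 kg.
Any bundle with less than 137 kg falls short of 1279.

137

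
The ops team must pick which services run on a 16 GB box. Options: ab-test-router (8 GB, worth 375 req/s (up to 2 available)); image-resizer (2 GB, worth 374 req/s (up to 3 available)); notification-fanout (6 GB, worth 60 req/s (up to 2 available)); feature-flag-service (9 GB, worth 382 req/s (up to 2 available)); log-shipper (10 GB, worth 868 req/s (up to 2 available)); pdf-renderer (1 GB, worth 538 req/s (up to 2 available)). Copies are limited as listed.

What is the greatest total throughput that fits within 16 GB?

2692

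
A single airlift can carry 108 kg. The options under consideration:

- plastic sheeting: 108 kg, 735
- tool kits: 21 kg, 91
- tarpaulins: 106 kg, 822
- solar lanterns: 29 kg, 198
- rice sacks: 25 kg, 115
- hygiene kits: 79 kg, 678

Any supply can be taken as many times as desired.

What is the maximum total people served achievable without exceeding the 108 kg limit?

876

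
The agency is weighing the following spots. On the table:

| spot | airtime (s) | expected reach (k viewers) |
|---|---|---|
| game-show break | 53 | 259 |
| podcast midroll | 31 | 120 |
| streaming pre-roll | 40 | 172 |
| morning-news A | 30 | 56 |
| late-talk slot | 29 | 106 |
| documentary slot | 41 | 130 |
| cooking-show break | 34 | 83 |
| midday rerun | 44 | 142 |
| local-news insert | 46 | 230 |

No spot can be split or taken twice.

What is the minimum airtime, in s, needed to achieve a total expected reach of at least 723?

168

Look for the lowest-airtime combination reaching 723.
game-show break + streaming pre-roll + late-talk slot + local-news insert reaches 767 using 168 s.
Below 168 s the best achievable stays under 723.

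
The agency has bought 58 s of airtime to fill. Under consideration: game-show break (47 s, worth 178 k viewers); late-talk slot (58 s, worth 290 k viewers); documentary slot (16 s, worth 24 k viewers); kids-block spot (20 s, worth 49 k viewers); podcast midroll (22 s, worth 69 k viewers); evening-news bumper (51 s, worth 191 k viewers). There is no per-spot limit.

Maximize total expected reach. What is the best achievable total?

Density check — late-talk slot 5.00, game-show break 3.79, evening-news bumper 3.75 are the best per s.
The ratio ordering already packs tightly: late-talk slot, 58 s, 290.
No other feasible combination exceeds 290.

290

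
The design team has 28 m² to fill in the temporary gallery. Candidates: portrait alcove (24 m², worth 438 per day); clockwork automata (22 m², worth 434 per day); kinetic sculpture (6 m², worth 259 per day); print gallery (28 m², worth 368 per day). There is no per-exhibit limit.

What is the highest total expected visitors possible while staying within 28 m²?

1036

Density check — kinetic sculpture 43.17, clockwork automata 19.73, portrait alcove 18.25, print gallery 13.14 are the best per m².
Best packing: 4×kinetic sculpture — 24 m², 1036 total.
Nothing else within 28 m² beats 1036.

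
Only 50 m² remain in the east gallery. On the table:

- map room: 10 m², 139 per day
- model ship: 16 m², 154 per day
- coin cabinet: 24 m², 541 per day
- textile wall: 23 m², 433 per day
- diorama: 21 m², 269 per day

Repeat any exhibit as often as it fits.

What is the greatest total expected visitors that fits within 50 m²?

The ratio ordering already packs tightly: 2×coin cabinet, 48 m², 1082.
The spare 2 m² is too small for any remaining exhibit, and no exchange beats 1082.

1082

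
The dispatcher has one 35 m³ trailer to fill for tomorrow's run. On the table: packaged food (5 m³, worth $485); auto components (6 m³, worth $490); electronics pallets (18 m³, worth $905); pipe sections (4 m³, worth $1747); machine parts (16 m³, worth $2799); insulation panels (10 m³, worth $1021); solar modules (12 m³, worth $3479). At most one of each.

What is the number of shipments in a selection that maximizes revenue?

3

Optimal total is 8025.
pipe sections + machine parts + solar modules hits 8025 at 32 m³.
Every optimal selection uses 3 shipments.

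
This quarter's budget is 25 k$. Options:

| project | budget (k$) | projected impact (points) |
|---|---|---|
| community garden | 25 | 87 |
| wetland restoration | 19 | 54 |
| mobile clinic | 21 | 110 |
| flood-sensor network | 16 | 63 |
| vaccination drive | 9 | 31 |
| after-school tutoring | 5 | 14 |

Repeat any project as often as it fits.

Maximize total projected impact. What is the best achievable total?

110

Ranking by ratio (projected impact/k$): mobile clinic 5.24, flood-sensor network 3.94, community garden 3.48, vaccination drive 3.44.
Taking mobile clinic: 21 k$ used, 110 in projected impact.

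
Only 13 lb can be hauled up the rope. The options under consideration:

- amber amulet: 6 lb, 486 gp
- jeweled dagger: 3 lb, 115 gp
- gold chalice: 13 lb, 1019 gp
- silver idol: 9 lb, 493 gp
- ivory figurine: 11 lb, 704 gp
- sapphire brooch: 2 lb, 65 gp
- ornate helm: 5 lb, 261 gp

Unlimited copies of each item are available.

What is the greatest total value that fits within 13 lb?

1019

Ranking by ratio (value/lb): amber amulet 81.00, gold chalice 78.38, ivory figurine 64.00.
Greedy by ratio would take 2×amber amulet: 12 lb used, total 972.
Replace 2×amber amulet with gold chalice: the trade gains 47 net, giving 1019 at 13 lb.
No other feasible combination exceeds 1019.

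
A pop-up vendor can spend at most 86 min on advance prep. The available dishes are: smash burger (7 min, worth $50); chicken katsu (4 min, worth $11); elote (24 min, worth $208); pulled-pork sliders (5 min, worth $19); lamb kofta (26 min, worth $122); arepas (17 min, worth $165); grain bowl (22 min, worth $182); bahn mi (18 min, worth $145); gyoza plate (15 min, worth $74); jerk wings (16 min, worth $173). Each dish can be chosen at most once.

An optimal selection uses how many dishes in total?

5

The maximum profit within 86 min is 778.
One optimal bundle: smash burger + elote + arepas + grain bowl + jerk wings (86 min).
Every optimal selection uses 5 dishes.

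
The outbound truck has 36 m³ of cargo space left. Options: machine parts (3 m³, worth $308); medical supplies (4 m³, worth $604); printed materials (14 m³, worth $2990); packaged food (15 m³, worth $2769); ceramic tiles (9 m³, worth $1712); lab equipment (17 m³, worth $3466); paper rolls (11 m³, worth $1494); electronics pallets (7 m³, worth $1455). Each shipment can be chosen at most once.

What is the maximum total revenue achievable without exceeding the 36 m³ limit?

Ranking by ratio (revenue/m³): printed materials 213.57, electronics pallets 207.86, lab equipment 203.88, ceramic tiles 190.22.
The ratio heuristic lands on medical supplies + printed materials + ceramic tiles + electronics pallets (6761) but leaves 2 m³ idle.
The 13 m³ tied up in medical supplies and ceramic tiles is better spent on packaged food — total rises to 7214 (36 m³).
That's the maximum — no swap from here does better than 7214.

7214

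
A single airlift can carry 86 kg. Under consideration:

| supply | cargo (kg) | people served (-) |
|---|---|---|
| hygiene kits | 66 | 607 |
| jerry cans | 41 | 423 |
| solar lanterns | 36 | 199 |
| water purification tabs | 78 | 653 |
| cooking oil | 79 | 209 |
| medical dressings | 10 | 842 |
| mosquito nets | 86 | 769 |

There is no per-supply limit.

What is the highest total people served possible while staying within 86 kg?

6736

Taking 8×medical dressings: 80 kg used, 6736 in people served.
Every other selection either busts 86 kg or fails to beat 6736.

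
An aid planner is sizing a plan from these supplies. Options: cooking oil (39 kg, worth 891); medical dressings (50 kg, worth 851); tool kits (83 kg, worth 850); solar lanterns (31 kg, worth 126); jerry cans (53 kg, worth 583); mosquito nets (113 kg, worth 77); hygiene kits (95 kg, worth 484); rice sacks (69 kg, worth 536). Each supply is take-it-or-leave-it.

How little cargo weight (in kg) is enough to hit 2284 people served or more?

Look for the lowest-cargo combination reaching 2284.
Taking cooking oil + medical dressings + jerry cans gives 2325 (≥ 2284) for 142 kg.
Below 142 kg the best achievable stays under 2284.

142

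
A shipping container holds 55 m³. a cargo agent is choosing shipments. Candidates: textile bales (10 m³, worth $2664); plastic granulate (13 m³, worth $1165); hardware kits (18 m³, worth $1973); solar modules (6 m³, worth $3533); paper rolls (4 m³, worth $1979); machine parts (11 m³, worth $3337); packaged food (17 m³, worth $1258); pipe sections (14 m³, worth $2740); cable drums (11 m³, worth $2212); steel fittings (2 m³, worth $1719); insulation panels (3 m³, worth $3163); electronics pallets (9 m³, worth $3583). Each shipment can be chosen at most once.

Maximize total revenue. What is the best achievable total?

20739

Filling by ratio: textile bales + solar modules + paper rolls + machine parts + steel fittings + insulation panels + electronics pallets for 19978, with 10 m³ left unused.
The 4 m³ tied up in paper rolls is better spent on pipe sections — total rises to 20739 (55 m³).
Runner-up textile bales + solar modules + paper rolls + machine parts + cable drums + insulation panels + electronics pallets tops out at 20471.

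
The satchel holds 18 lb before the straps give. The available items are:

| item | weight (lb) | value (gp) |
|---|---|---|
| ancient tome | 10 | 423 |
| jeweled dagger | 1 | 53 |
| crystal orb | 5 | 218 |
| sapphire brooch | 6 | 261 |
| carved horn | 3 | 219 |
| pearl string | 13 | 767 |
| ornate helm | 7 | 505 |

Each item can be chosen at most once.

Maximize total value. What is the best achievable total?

1039

Taking the top-ratio items first gives jeweled dagger + crystal orb + carved horn + ornate helm for 995 (16 lb).
Replace crystal orb and ornate helm with pearl string: the trade gains 44 net, giving 1039 at 17 lb.
Next best is jeweled dagger + sapphire brooch + carved horn + ornate helm at 1038 (17 lb) — short by 1.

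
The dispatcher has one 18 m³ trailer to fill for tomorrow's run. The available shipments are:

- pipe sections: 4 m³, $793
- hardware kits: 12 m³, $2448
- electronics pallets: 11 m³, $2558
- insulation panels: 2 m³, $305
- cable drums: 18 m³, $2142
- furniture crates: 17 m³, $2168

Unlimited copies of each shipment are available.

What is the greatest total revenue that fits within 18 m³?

3656

Ranking by ratio (revenue/m³): electronics pallets 232.55, hardware kits 204.00, pipe sections 198.25.
The ratio ordering already packs tightly: pipe sections + electronics pallets + insulation panels, 17 m³, 3656.
No other feasible combination exceeds 3656.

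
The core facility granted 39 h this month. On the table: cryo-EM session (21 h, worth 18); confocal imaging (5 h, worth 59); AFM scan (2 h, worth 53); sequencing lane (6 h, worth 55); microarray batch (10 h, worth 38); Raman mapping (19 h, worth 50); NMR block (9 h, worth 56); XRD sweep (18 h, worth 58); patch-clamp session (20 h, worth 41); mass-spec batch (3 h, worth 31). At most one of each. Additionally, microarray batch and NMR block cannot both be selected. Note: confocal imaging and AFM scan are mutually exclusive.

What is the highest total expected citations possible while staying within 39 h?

253

AFM scan + sequencing lane + NMR block + XRD sweep + mass-spec batch uses 38 of the 39 h and totals 253.
Every other selection either busts 39 h or breaks a pairing rule or fails to beat 253.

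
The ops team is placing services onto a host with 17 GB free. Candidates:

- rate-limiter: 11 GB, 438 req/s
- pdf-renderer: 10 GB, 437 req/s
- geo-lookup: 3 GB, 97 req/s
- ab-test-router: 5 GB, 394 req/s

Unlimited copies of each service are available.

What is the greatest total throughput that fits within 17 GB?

1182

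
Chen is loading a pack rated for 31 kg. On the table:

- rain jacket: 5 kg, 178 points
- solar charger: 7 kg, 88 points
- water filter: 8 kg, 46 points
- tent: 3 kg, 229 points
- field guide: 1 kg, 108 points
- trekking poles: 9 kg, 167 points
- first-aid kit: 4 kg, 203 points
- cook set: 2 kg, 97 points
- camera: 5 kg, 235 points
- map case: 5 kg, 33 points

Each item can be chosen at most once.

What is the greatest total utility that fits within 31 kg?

1217

Rain jacket + tent + field guide + trekking poles + first-aid kit + cook set + camera uses 29 of the 31 kg and totals 1217.
Runner-up rain jacket + solar charger + tent + field guide + first-aid kit + cook set + camera tops out at 1138.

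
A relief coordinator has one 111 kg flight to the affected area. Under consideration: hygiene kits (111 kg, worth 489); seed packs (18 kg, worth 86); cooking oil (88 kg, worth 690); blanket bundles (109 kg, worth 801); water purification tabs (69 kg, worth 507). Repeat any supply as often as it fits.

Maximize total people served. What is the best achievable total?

801

The ratio heuristic lands on seed packs + cooking oil (776) but leaves 5 kg idle.
Dropping seed packs and cooking oil frees 106 kg; slotting in blanket bundles (109 kg) lifts the total to 801 at 109 kg.
Every other selection either busts 111 kg or fails to beat 801.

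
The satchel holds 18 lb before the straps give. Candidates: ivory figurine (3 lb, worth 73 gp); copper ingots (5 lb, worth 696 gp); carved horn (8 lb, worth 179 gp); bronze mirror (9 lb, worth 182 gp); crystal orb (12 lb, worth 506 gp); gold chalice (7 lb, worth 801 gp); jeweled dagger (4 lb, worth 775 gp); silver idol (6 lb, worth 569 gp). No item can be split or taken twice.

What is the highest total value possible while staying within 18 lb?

2272

Copper ingots + gold chalice + jeweled dagger uses 16 of the 18 lb and totals 2272.
The spare 2 lb is too small for any remaining item, and no exchange beats 2272.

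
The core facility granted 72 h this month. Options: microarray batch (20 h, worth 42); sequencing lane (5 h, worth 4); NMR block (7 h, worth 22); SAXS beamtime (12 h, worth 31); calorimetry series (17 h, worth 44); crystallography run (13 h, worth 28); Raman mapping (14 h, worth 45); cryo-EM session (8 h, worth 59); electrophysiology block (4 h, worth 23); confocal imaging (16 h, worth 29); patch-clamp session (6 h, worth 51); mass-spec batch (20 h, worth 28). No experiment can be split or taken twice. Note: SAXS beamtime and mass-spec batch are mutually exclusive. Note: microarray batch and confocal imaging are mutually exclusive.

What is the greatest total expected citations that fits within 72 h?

Ranking by ratio (expected citations/h): patch-clamp session 8.50, cryo-EM session 7.38, electrophysiology block 5.75, Raman mapping 3.21.
The ratio ordering already packs tightly: NMR block + SAXS beamtime + calorimetry series + Raman mapping + cryo-EM session + electrophysiology block + patch-clamp session, 68 h, 275.
Next best is microarray batch + NMR block + SAXS beamtime + Raman mapping + cryo-EM session + electrophysiology block + patch-clamp session at 273 (71 h) — short by 2.

275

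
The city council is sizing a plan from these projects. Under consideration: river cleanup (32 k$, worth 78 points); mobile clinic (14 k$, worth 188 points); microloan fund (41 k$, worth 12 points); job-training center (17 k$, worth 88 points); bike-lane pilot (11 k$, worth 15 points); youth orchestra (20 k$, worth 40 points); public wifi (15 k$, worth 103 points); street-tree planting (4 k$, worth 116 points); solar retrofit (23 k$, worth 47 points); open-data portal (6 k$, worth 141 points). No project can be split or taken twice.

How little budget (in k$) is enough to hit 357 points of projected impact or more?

Minimise k$ subject to total projected impact ≥ 357.
mobile clinic + street-tree planting + open-data portal reaches 445 using 24 k$.
Below 24 k$ the best achievable stays under 357.

24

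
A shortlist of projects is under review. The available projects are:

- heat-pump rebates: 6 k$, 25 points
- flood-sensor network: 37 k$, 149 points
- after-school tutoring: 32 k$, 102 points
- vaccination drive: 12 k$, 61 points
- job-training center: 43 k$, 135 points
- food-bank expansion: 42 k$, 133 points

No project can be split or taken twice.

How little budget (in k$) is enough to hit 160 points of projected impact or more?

43

Need the lightest bundle worth ≥ 160.
heat-pump rebates + flood-sensor network reaches 174 using 43 k$.
Any bundle with less than 43 k$ falls short of 160.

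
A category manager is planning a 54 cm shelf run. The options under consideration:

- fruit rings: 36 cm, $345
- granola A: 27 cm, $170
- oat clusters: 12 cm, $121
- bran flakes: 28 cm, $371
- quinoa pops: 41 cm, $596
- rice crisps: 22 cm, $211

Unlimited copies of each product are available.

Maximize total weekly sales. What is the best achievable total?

Taking oat clusters + quinoa pops: 53 cm used, 717 in weekly sales.
Nothing else within 54 cm beats 717.

717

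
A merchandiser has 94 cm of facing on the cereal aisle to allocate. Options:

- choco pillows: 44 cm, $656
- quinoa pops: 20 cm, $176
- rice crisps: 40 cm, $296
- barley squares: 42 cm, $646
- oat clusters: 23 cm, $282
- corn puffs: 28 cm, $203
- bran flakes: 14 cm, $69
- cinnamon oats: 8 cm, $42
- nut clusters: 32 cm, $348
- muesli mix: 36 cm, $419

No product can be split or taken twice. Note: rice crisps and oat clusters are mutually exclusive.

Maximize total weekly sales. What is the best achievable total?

1344

Ranking by ratio (weekly sales/cm): barley squares 15.38, choco pillows 14.91, oat clusters 12.26, muesli mix 11.64.
Best packing: choco pillows + barley squares + cinnamon oats — 94 cm, 1344 total.
The closest alternative, choco pillows + barley squares, reaches only 1302.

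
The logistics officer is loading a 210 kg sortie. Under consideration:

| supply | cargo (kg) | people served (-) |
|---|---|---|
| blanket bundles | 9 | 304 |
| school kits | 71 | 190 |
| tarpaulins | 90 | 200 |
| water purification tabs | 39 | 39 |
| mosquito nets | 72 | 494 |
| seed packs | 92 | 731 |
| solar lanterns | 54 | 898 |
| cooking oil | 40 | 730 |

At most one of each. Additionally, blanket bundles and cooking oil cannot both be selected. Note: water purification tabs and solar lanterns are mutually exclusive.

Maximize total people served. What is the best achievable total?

Seed packs + solar lanterns + cooking oil uses 186 of the 210 kg and totals 2359.
Runner-up mosquito nets + solar lanterns + cooking oil tops out at 2122.

2359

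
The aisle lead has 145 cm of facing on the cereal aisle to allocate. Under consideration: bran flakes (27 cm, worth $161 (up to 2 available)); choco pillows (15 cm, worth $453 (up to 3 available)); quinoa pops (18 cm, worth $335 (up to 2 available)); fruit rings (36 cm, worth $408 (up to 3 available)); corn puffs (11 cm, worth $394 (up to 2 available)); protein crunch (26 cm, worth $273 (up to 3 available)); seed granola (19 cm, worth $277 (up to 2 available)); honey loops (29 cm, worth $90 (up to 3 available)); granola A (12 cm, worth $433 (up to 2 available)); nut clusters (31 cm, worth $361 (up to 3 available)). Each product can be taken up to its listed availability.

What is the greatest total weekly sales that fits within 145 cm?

Taking the top-ratio products first gives 3×choco pillows + 2×quinoa pops + 2×corn puffs + 2×granola A for 3683 (127 cm).
Dropping quinoa pops frees 18 cm; slotting in fruit rings (36 cm) lifts the total to 3756 at 145 cm.
That's the maximum — no swap from here does better than 3756.

3756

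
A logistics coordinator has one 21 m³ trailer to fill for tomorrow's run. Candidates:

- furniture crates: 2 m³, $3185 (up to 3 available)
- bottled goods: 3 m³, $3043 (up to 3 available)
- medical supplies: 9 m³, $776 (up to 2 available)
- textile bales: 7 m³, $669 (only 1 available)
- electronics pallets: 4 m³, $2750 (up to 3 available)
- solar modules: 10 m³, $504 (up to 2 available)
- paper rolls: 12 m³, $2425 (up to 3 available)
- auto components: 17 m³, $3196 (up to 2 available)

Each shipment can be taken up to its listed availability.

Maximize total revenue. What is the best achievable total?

The ratio ordering already packs tightly: 3×furniture crates + 3×bottled goods + electronics pallets, 19 m³, 21434.
That's the maximum — no swap from here does better than 21434.

21434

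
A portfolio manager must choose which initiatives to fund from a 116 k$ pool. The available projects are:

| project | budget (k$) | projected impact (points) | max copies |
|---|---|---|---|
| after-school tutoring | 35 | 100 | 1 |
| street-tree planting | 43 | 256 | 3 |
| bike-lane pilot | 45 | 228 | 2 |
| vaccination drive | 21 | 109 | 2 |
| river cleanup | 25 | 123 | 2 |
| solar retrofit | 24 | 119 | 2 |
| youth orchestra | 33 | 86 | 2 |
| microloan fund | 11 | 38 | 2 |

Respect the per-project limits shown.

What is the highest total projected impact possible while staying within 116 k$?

635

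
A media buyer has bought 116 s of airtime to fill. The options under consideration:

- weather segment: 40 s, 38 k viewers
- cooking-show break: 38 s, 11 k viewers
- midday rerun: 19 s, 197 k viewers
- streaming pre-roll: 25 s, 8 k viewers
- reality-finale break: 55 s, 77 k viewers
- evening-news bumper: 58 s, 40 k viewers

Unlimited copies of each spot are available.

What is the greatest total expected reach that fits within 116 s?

Taking 6×midday rerun: 114 s used, 1182 in expected reach.
Nothing else within 116 s beats 1182.

1182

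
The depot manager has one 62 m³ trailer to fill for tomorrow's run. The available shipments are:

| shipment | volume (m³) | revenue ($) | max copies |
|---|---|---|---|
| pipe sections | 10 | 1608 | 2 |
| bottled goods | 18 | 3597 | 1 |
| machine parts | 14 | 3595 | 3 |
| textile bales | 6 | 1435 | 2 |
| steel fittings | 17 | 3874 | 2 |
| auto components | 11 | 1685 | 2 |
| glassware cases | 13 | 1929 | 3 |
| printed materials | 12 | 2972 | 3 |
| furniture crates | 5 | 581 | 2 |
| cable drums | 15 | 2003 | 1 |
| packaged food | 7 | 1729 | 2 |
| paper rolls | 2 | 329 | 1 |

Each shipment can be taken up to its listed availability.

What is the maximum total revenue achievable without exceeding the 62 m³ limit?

The ratio heuristic lands on 3×machine parts + printed materials + packaged food (15486) but leaves 1 m³ idle.
Dropping printed materials frees 12 m³; slotting in textile bales + packaged food (13 m³) lifts the total to 15678 at 62 m³.
No other feasible combination exceeds 15678.

15678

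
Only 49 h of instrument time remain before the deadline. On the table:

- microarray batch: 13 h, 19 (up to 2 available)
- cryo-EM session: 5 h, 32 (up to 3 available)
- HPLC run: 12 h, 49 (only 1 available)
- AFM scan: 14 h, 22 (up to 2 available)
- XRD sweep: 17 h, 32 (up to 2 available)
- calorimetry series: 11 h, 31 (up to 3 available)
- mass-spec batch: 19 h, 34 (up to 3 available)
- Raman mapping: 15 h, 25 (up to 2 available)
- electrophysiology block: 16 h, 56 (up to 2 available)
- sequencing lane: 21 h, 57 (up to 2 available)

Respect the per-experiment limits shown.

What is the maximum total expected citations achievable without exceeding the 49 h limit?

The ratio heuristic lands on 3×cryo-EM session + HPLC run + electrophysiology block (201) but leaves 6 h idle.
Replace HPLC run with electrophysiology block: the trade gains 7 net, giving 208 at 47 h.
That's the maximum — no swap from here does better than 208.

208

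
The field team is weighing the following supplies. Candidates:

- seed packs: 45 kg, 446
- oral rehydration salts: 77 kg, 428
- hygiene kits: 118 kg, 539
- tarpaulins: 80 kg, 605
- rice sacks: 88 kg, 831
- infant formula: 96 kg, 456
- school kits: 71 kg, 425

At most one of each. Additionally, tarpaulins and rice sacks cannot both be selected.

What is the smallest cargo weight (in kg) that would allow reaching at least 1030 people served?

Look for the lowest-cargo combination reaching 1030.
seed packs + tarpaulins reaches 1051 using 125 kg.
Any bundle with less than 125 kg falls short of 1030.

125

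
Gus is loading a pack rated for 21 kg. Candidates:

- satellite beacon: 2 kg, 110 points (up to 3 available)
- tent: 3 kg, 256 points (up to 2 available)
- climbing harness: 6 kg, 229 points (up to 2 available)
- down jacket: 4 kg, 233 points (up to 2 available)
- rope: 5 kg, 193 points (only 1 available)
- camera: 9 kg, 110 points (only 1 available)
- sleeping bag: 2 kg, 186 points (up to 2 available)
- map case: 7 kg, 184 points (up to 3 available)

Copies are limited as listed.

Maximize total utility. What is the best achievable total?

1460

Best packing: satellite beacon + 2×tent + 2×down jacket + 2×sleeping bag — 20 kg, 1460 total.
Nothing else within 21 kg beats 1460.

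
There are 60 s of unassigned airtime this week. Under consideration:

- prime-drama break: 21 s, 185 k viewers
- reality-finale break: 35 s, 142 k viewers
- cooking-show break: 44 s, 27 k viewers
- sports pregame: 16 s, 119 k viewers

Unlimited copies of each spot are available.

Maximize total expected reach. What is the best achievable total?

489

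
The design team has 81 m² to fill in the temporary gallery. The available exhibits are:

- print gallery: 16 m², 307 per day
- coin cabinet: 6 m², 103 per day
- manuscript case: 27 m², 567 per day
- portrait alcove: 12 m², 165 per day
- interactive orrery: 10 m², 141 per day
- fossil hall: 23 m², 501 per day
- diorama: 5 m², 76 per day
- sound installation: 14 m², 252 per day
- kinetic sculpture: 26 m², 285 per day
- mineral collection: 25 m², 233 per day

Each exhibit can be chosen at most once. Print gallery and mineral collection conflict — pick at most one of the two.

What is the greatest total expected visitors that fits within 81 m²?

1627

Density check — fossil hall 21.78, manuscript case 21.00, print gallery 19.19, sound installation 18.00 are the best per m².
Print gallery + manuscript case + fossil hall + sound installation uses 80 of the 81 m² and totals 1627.
Runner-up print gallery + manuscript case + interactive orrery + fossil hall + diorama tops out at 1592.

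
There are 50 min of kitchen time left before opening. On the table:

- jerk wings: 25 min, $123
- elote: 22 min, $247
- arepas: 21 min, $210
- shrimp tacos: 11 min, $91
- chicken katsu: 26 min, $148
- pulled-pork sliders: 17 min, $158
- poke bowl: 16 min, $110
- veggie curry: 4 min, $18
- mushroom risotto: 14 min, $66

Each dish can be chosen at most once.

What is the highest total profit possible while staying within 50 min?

Taking the top-ratio dishes first gives elote + arepas + veggie curry for 475 (47 min).
The 25 min tied up in arepas and veggie curry is better spent on shrimp tacos + pulled-pork sliders — total rises to 496 (50 min).
That's the maximum — no swap from here does better than 496.

496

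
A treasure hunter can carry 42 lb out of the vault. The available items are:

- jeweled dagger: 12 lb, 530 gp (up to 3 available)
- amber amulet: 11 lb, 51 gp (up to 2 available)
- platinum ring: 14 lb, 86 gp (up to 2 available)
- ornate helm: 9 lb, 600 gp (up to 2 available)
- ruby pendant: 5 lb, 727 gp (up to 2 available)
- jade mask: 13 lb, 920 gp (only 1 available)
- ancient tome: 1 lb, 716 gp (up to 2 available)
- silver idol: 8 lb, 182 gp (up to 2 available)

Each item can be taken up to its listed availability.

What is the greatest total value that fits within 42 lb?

4616

Taking the top-ratio items first gives ornate helm + 2×ruby pendant + jade mask + 2×ancient tome + silver idol for 4588 (42 lb).
The 21 lb tied up in jade mask and silver idol is better spent on jeweled dagger + ornate helm — total rises to 4616 (42 lb).
Nothing else within 42 lb beats 4616.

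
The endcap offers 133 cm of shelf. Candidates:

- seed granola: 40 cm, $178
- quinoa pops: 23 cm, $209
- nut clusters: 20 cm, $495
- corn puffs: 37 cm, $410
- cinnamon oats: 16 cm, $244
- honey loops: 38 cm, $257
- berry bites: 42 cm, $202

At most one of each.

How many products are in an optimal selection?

The maximum weekly sales within 133 cm is 1406.
nut clusters + corn puffs + cinnamon oats + honey loops hits 1406 at 111 cm.
Any selection reaching 1406 contains exactly 4 products.

4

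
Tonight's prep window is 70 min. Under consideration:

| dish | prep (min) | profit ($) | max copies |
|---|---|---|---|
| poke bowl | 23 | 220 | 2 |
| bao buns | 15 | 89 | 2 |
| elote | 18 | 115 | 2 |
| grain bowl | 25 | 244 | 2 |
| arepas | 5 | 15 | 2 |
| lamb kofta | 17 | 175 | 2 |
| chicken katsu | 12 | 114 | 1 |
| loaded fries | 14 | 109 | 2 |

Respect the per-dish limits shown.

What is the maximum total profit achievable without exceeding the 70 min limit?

Density check — lamb kofta 10.29, grain bowl 9.76, poke bowl 9.57 are the best per min.
Taking the top-ratio dishes first gives grain bowl + 2×arepas + 2×lamb kofta for 624 (69 min).
The 35 min tied up in grain bowl and 2×arepas is better spent on poke bowl + chicken katsu — total rises to 684 (69 min).
That's the maximum — no swap from here does better than 684.

684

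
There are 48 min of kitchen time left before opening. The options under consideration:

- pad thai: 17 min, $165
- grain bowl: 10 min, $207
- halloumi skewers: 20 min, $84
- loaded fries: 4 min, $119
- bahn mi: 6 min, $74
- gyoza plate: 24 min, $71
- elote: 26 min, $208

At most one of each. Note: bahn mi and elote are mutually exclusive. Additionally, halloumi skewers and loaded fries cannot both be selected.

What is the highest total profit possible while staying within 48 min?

565

Pad thai + grain bowl + loaded fries + bahn mi uses 37 of the 48 min and totals 565.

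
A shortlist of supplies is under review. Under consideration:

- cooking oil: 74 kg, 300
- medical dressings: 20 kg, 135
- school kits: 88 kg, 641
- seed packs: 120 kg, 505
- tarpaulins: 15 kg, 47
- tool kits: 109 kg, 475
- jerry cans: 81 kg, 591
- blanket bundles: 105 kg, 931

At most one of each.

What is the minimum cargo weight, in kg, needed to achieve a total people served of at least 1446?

186

Look for the lowest-cargo combination reaching 1446.
jerry cans + blanket bundles reaches 1522 using 186 kg.
Any bundle with less than 186 kg falls short of 1446.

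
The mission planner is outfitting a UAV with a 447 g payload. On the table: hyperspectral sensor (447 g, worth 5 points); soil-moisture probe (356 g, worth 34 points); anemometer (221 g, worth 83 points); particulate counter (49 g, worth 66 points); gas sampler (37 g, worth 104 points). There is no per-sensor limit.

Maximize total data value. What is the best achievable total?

Best packing: 12×gas sampler — 444 g, 1248 total.
Every other selection either busts 447 g or fails to beat 1248.

1248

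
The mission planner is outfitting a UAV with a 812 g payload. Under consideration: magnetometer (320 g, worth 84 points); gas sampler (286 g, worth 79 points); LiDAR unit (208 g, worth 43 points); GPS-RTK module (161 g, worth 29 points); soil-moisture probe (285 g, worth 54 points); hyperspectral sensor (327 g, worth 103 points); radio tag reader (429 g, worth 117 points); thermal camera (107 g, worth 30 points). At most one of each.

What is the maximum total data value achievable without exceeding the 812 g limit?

The ratio heuristic lands on gas sampler + hyperspectral sensor + thermal camera (212) but leaves 92 g idle.
The 393 g tied up in gas sampler and thermal camera is better spent on radio tag reader — total rises to 220 (756 g).
The closest alternative, magnetometer + hyperspectral sensor + thermal camera, reaches only 217.

220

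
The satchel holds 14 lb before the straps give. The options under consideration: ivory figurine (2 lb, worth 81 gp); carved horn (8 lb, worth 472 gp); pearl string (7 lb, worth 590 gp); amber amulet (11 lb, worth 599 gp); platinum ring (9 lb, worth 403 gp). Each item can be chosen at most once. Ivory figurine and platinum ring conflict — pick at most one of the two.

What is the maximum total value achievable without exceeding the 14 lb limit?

680

Greedy by ratio would take ivory figurine + pearl string: 9 lb used, total 671.
The 7 lb tied up in pearl string is better spent on amber amulet — total rises to 680 (13 lb).
Every other selection either busts 14 lb or breaks a pairing rule or fails to beat 680.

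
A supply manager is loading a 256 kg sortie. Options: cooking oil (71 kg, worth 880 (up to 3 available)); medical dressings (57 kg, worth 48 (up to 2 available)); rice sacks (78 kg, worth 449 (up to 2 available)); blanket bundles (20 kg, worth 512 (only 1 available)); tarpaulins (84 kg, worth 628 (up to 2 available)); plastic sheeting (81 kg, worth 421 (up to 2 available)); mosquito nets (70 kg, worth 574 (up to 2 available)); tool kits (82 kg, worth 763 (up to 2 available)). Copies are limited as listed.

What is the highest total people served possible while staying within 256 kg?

3152

Best packing: 3×cooking oil + blanket bundles — 233 kg, 3152 total.
That's the maximum — no swap from here does better than 3152.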